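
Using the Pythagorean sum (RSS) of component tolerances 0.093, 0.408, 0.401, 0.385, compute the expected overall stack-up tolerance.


RSS = sqrt(0.093^2 + 0.408^2 + 0.401^2 + 0.385^2)
= sqrt(0.484139)
= 0.6958

0.6958


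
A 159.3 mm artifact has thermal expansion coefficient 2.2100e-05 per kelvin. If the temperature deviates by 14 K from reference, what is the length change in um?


dL = L * alpha * dT
= 159.3 * 2.2100e-05 * 14
= 0.0492874 mm
dL_um = 0.0492874 * 1000 = 49.2874 um

49.2874


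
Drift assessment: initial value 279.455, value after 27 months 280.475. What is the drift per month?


rate = (v2 - v1) / months
= (280.475 - 279.455) / 27
= 1.0200 / 27
= 0.0378

0.0378


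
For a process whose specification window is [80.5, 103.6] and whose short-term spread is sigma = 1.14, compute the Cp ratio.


Cp = (USL - LSL) / (6 * sigma)
= (103.6 - 80.5) / (6 * 1.14)
= 23.1000 / 6.8400
= 3.3772

3.3772


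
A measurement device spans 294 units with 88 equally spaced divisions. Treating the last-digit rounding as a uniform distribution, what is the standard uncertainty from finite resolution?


resolution = range / divisions
resolution = 294 / 88 = 3.3409091
u_res = resolution / (2*sqrt(3))
u_res = 3.3409091 / 3.4641016
u_res = 0.9644

0.9644


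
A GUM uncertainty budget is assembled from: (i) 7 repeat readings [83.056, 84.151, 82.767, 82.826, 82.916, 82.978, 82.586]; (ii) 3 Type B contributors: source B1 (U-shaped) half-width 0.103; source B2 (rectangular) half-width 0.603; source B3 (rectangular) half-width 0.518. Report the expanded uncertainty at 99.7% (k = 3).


mean = (83.056 + 84.151 + 82.767 + 82.826 + 82.916 + 82.978 + 82.586) / 7 = 83.04
s = sqrt(sum((x - mean)^2)/(n-1)) = 0.51319879
u_A = s / sqrt(n) = 0.51319879 / sqrt(7) = 0.19397091
u_B1 = 0.103 / sqrt(2) = 0.072831998
u_B2 = 0.603 / sqrt(3) = 0.34814221
u_B3 = 0.518 / sqrt(3) = 0.29906744
uc = sqrt(0.19397091^2 + 0.072831998^2 + 0.34814221^2 + 0.29906744^2) = 0.50356087
U = k * uc = 3 * 0.50356087
U = 1.5107

1.5107


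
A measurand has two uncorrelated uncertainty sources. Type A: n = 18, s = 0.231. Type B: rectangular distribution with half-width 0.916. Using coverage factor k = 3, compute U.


u_A = s / sqrt(n) = 0.231 / sqrt(18) = 0.054447222
u_B = half_width / sqrt(3) = 0.916 / sqrt(3) = 0.52885285
uc = sqrt(u_A^2 + u_B^2) = sqrt(0.054447222^2 + 0.52885285^2) = 0.53164823
U = k * uc = 3 * 0.53164823
U = 1.5949

1.5949


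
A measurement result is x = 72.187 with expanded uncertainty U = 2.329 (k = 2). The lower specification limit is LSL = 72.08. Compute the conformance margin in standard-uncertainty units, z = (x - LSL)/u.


u = U / k = 2.329 / 2 = 1.1645
margin = |LSL - x| = |72.08 - 72.187| = 0.107
z = margin / u = 0.107 / 1.1645
z = 0.0919

0.0919


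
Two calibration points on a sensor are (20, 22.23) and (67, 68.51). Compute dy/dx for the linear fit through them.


slope = (y2 - y1) / (x2 - x1)
= (68.51 - 22.23) / (67 - 20)
= 46.2800 / 47
= 0.9847

0.9847


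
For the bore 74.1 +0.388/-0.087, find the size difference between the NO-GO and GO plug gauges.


GO = nominal - lower_tol (smallest hole = maximum material condition)
GO = 74.1 - 0.087 = 74.013
NO-GO = nominal + upper_tol (largest hole = least material condition)
NO-GO = 74.1 + 0.388 = 74.488
spread = NO-GO - GO = 74.488 - 74.013 = 0.4750

0.4750


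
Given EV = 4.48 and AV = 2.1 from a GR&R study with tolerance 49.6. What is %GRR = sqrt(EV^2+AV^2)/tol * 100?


GRR = sqrt(EV^2 + AV^2) = sqrt(4.48^2 + 2.1^2) = 4.9477672
%GRR = GRR / tol * 100 = 4.9477672 / 49.6 * 100
%GRR = 9.9753

9.9753


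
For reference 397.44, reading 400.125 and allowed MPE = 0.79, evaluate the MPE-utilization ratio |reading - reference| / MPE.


e = indication - reference = 400.125 - 397.44 = 2.6850
|e| = 2.6850
ratio = |e| / MPE = 2.6850 / 0.79
ratio = 3.3987

3.3987


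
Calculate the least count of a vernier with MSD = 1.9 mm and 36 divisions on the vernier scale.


LC = MSD / n_div
= 1.9 / 36
= 0.0528

0.0528


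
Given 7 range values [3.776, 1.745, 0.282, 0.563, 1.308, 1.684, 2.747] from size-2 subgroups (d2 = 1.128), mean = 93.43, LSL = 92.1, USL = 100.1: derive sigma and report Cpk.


R_bar = (3.776 + 1.745 + 0.282 + 0.563 + 1.308 + 1.684 + 2.747) / 7 = 1.7292857
sigma = R_bar / d2 = 1.7292857 / 1.128 = 1.5330547
Cp = (USL - LSL)/(6*sigma) = (100.1 - 92.1)/(6*1.5330547) = 0.8697
Cpu = (100.1 - 93.43)/(3*1.5330547) = 1.4503
Cpl = (93.43 - 92.1)/(3*1.5330547) = 0.2892
Cpk = min(Cpu, Cpl) = 0.2892

0.2892


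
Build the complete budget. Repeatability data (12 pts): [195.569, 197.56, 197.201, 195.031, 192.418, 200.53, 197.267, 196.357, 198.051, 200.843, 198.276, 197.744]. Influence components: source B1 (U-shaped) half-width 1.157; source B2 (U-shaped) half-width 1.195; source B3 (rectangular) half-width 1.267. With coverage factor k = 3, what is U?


mean = (195.569 + 197.56 + 197.201 + 195.031 + 192.418 + 200.53 + 197.267 + 196.357 + 198.051 + 200.843 + 198.276 + 197.744) / 12 = 197.23725
s = sqrt(sum((x - mean)^2)/(n-1)) = 2.2882823
u_A = s / sqrt(n) = 2.2882823 / sqrt(12) = 0.6605702
u_B1 = 1.157 / sqrt(2) = 0.81812255
u_B2 = 1.195 / sqrt(2) = 0.8449926
u_B3 = 1.267 / sqrt(3) = 0.73150279
uc = sqrt(0.6605702^2 + 0.81812255^2 + 0.8449926^2 + 0.73150279^2) = 1.5345313
U = k * uc = 3 * 1.5345313
U = 4.6036

4.6036


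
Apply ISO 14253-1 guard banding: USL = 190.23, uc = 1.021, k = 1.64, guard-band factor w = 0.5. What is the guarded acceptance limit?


U = k * uc = 1.64 * 1.021 = 1.67444
guard band g = w * U = 0.5 * 1.67444 = 0.83722
AL = USL - g = 190.23 - 0.83722
AL = 189.3928

189.3928


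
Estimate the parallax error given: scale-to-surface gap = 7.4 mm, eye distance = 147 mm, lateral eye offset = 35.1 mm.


error = h * offset / d
= 7.4 * 35.1 / 147
= 1.7669

1.7669


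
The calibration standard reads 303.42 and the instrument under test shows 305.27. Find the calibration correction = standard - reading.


Correction = standard - reading
= 303.42 - 305.27
= -1.8500

-1.8500


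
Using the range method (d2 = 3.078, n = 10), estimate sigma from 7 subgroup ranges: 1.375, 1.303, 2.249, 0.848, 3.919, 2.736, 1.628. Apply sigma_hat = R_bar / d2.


R_bar = (1.375 + 1.303 + 2.249 + 0.848 + 3.919 + 2.736 + 1.628) / 7
R_bar = 14.058 / 7 = 2.0082857
sigma_hat = R_bar / d2 = 2.0082857 / 3.078 = 0.6525

0.6525


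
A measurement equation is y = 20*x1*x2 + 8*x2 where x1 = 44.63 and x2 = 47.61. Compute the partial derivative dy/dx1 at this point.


y = 20*x1*x2 + 8*x2
dy/dx1 = 20*x2
Evaluate at x2 = 47.61: c1 = 20 * 47.61
c1 = 952.2000

952.2000


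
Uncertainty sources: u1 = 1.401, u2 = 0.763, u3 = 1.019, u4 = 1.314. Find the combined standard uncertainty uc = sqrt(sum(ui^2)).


uc = sqrt(1.401^2 + 0.763^2 + 1.019^2 + 1.314^2)
uc = sqrt(5.309927)
uc = 2.3043

2.3043


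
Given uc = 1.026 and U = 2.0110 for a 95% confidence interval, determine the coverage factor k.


k = U / uc
k = 2.0110 / 1.026
k = 1.96

1.96


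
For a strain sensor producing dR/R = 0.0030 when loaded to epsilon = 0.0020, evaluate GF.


GF = (dR/R) / epsilon
= 0.0030 / 0.0020
= 1.5000

1.5000


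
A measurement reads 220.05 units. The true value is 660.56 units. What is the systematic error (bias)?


Systematic error = measured - true
= 220.05 - 660.56
= -440.5100

-440.5100


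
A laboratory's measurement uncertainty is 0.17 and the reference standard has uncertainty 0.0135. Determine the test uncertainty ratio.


TUR = u_lab / u_ref
= 0.17 / 0.0135
= 12.5926

12.5926


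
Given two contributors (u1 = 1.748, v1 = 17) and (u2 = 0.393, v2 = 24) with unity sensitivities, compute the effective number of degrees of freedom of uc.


uc = sqrt(u1^2 + u2^2) = sqrt(1.748^2 + 0.393^2) = 1.7916342
v_eff = uc^4 / (u1^4/v1 + u2^4/v2)
= 1.7916342^4 / (1.748^4/17 + 0.393^4/24)
= 10.303799 / 0.55017657
v_eff = 18.7282

18.7282


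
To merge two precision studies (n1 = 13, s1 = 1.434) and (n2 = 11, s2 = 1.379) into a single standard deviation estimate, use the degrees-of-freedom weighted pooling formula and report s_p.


s_p = sqrt(((n1-1)*s1^2 + (n2-1)*s2^2) / (n1+n2-2))
numerator = (13-1)*1.434^2 + (11-1)*1.379^2 = 24.676272 + 19.01641 = 43.692682
denominator = 13 + 11 - 2 = 22
s_p^2 = 43.692682 / 22 = 1.986031
s_p = sqrt(1.986031) = 1.4093

1.4093


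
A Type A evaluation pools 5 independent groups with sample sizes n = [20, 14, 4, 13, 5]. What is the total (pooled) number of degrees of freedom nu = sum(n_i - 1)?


nu = sum_i (n_i - 1)
nu = ((20 - 1) + (14 - 1) + (4 - 1) + (13 - 1) + (5 - 1))
nu = 19 + 13 + 3 + 12 + 4
nu = 51

51


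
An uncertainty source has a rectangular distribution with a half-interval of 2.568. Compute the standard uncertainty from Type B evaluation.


u_B = half_width / sqrt(3)
u_B = 2.568 / 1.7320508
u_B = 1.4826

1.4826


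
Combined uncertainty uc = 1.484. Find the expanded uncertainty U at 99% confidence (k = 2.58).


U = k * uc
U = 2.58 * 1.484
U = 3.8287

3.8287


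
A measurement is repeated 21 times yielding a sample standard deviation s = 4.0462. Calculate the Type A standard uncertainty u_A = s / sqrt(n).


u_A = s / sqrt(n)
u_A = 4.0462 / sqrt(21)
u_A = 4.0462 / 4.5825757
u_A = 0.8830

0.8830


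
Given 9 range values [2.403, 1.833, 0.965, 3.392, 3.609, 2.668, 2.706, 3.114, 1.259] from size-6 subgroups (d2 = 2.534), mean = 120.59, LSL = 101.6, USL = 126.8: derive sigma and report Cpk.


R_bar = (2.403 + 1.833 + 0.965 + 3.392 + 3.609 + 2.668 + 2.706 + 3.114 + 1.259) / 9 = 2.4387778
sigma = R_bar / d2 = 2.4387778 / 2.534 = 0.96242218
Cp = (USL - LSL)/(6*sigma) = (126.8 - 101.6)/(6*0.96242218) = 4.3640
Cpu = (126.8 - 120.59)/(3*0.96242218) = 2.1508
Cpl = (120.59 - 101.6)/(3*0.96242218) = 6.5772
Cpk = min(Cpu, Cpl) = 2.1508

2.1508


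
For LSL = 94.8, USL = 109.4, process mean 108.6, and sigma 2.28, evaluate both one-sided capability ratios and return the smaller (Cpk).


Cpu = (USL - mean) / (3*sigma) = (109.4 - 108.6) / (3*2.28) = 0.1170
Cpl = (mean - LSL) / (3*sigma) = (108.6 - 94.8) / (3*2.28) = 2.0175
Cpk = min(Cpu, Cpl) = 0.1170

0.1170


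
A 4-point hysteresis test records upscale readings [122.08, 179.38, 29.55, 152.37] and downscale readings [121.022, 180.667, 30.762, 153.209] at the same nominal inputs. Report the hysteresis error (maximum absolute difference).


|122.08 - 121.022| = 1.0580
|179.38 - 180.667| = 1.2870
|29.55 - 30.762| = 1.2120
|152.37 - 153.209| = 0.8390
hysteresis = max(diffs) = 1.2870

1.2870


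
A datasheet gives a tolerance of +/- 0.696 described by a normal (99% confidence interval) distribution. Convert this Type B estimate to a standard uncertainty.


u_B = half_width / 2.576
u_B = 0.696 / 2.576
u_B = 0.2702

0.2702


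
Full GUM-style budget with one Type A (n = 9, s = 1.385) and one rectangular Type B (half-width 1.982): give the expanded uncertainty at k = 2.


u_A = s / sqrt(n) = 1.385 / sqrt(9) = 0.46166667
u_B = half_width / sqrt(3) = 1.982 / sqrt(3) = 1.1443082
uc = sqrt(u_A^2 + u_B^2) = sqrt(0.46166667^2 + 1.1443082^2) = 1.2339276
U = k * uc = 2 * 1.2339276
U = 2.4679

2.4679


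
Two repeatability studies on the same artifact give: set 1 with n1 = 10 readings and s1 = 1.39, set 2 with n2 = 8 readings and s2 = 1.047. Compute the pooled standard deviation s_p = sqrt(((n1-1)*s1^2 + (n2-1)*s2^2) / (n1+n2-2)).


s_p = sqrt(((n1-1)*s1^2 + (n2-1)*s2^2) / (n1+n2-2))
numerator = (10-1)*1.39^2 + (8-1)*1.047^2 = 17.3889 + 7.673463 = 25.062363
denominator = 10 + 8 - 2 = 16
s_p^2 = 25.062363 / 16 = 1.5663977
s_p = sqrt(1.5663977) = 1.2516

1.2516


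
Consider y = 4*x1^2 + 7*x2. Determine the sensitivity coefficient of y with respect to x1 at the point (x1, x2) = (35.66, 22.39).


y = 4*x1^2 + 7*x2
dy/dx1 = 2*4*x1
Evaluate at x1 = 35.66: c1 = 8 * 35.66
c1 = 285.2800

285.2800


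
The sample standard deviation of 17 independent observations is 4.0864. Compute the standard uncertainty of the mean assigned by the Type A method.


u_A = s / sqrt(n)
u_A = 4.0864 / sqrt(17)
u_A = 4.0864 / 4.1231056
u_A = 0.9911

0.9911


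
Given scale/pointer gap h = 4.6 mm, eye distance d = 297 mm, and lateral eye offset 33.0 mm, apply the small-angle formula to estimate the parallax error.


error = h * offset / d
= 4.6 * 33.0 / 297
= 0.5111

0.5111


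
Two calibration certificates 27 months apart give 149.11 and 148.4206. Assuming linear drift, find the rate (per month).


rate = (v2 - v1) / months
= (148.4206 - 149.11) / 27
= -0.6894 / 27
= -0.0255

-0.0255


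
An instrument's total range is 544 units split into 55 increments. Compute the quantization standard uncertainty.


resolution = range / divisions
resolution = 544 / 55 = 9.8909091
u_res = resolution / (2*sqrt(3))
u_res = 9.8909091 / 3.4641016
u_res = 2.8553

2.8553


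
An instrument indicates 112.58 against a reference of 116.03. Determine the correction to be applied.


Correction = standard - reading
= 116.03 - 112.58
= 3.4500

3.4500


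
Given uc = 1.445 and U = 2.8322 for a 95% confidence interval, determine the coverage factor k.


k = U / uc
k = 2.8322 / 1.445
k = 1.96

1.96


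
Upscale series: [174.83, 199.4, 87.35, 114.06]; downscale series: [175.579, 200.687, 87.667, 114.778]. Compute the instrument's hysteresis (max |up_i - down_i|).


|174.83 - 175.579| = 0.7490
|199.4 - 200.687| = 1.2870
|87.35 - 87.667| = 0.3170
|114.06 - 114.778| = 0.7180
hysteresis = max(diffs) = 1.2870

1.2870


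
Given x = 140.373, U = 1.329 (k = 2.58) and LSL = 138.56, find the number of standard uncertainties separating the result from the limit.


u = U / k = 1.329 / 2.58 = 0.51511628
margin = |LSL - x| = |138.56 - 140.373| = 1.813
z = margin / u = 1.813 / 0.51511628
z = 3.5196

3.5196


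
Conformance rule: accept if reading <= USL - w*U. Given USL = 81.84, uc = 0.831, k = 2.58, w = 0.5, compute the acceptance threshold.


U = k * uc = 2.58 * 0.831 = 2.14398
guard band g = w * U = 0.5 * 2.14398 = 1.07199
AL = USL - g = 81.84 - 1.07199
AL = 80.7680

80.7680


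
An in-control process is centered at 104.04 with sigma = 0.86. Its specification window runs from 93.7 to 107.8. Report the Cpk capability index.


Cpu = (USL - mean) / (3*sigma) = (107.8 - 104.04) / (3*0.86) = 1.4574
Cpl = (mean - LSL) / (3*sigma) = (104.04 - 93.7) / (3*0.86) = 4.0078
Cpk = min(Cpu, Cpl) = 1.4574

1.4574


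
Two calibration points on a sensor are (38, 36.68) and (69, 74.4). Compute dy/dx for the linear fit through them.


slope = (y2 - y1) / (x2 - x1)
= (74.4 - 36.68) / (69 - 38)
= 37.7200 / 31
= 1.2168

1.2168


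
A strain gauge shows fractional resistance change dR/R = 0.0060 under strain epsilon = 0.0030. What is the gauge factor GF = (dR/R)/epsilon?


GF = (dR/R) / epsilon
= 0.0060 / 0.0030
= 2.0000

2.0000


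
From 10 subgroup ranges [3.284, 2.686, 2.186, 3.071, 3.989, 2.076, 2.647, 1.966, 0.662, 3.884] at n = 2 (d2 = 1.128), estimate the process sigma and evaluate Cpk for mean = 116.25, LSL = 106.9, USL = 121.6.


R_bar = (3.284 + 2.686 + 2.186 + 3.071 + 3.989 + 2.076 + 2.647 + 1.966 + 0.662 + 3.884) / 10 = 2.6451
sigma = R_bar / d2 = 2.6451 / 1.128 = 2.3449468
Cp = (USL - LSL)/(6*sigma) = (121.6 - 106.9)/(6*2.3449468) = 1.0448
Cpu = (121.6 - 116.25)/(3*2.3449468) = 0.7605
Cpl = (116.25 - 106.9)/(3*2.3449468) = 1.3291
Cpk = min(Cpu, Cpl) = 0.7605

0.7605


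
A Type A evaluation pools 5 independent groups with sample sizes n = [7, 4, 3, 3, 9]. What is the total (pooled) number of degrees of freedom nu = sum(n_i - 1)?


nu = sum_i (n_i - 1)
nu = ((7 - 1) + (4 - 1) + (3 - 1) + (3 - 1) + (9 - 1))
nu = 6 + 3 + 2 + 2 + 8
nu = 21

21


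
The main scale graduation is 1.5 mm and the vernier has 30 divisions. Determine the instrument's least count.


LC = MSD / n_div
= 1.5 / 30
= 0.0500

0.0500


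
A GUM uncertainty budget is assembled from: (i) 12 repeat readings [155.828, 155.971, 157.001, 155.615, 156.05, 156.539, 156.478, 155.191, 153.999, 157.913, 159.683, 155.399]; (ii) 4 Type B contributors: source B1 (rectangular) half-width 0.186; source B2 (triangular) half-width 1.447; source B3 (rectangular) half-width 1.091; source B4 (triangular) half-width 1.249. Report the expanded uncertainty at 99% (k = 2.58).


mean = (155.828 + 155.971 + 157.001 + 155.615 + 156.05 + 156.539 + 156.478 + 155.191 + 153.999 + 157.913 + 159.683 + 155.399) / 12 = 156.3055833
s = sqrt(sum((x - mean)^2)/(n-1)) = 1.4404962
u_A = s / sqrt(n) = 1.4404962 / sqrt(12) = 0.41583543
u_B1 = 0.186 / sqrt(3) = 0.10738715
u_B2 = 1.447 / sqrt(6) = 0.59073528
u_B3 = 1.091 / sqrt(3) = 0.62988914
u_B4 = 1.249 / sqrt(6) = 0.50990211
uc = sqrt(0.41583543^2 + 0.10738715^2 + 0.59073528^2 + 0.62988914^2 + 0.50990211^2) = 1.0909536
U = k * uc = 2.58 * 1.0909536
U = 2.8147

2.8147


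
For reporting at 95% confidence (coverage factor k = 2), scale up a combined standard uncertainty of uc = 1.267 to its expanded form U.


U = k * uc
U = 2 * 1.267
U = 2.5340

2.5340


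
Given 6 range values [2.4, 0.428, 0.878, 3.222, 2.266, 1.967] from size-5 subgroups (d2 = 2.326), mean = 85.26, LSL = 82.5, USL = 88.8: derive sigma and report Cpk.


R_bar = (2.4 + 0.428 + 0.878 + 3.222 + 2.266 + 1.967) / 6 = 1.8601667
sigma = R_bar / d2 = 1.8601667 / 2.326 = 0.79972773
Cp = (USL - LSL)/(6*sigma) = (88.8 - 82.5)/(6*0.79972773) = 1.3129
Cpu = (88.8 - 85.26)/(3*0.79972773) = 1.4755
Cpl = (85.26 - 82.5)/(3*0.79972773) = 1.1504
Cpk = min(Cpu, Cpl) = 1.1504

1.1504


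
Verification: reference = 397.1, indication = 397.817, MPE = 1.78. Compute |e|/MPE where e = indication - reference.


e = indication - reference = 397.817 - 397.1 = 0.7170
|e| = 0.7170
ratio = |e| / MPE = 0.7170 / 1.78
ratio = 0.4028

0.4028


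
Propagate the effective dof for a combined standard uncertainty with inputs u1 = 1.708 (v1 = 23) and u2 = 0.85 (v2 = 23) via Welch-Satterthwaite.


uc = sqrt(u1^2 + u2^2) = sqrt(1.708^2 + 0.85^2) = 1.9078166
v_eff = uc^4 / (u1^4/v1 + u2^4/v2)
= 1.9078166^4 / (1.708^4/23 + 0.85^4/23)
= 13.247883 / 0.39271459
v_eff = 33.7341

33.7341


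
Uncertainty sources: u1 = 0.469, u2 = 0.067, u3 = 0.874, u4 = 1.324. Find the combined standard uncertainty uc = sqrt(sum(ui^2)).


uc = sqrt(0.469^2 + 0.067^2 + 0.874^2 + 1.324^2)
uc = sqrt(2.741302)
uc = 1.6557

1.6557


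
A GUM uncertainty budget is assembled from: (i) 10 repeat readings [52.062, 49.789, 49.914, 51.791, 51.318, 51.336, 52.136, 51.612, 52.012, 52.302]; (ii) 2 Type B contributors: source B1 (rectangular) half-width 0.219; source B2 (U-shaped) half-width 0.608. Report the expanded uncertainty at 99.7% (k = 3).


mean = (52.062 + 49.789 + 49.914 + 51.791 + 51.318 + 51.336 + 52.136 + 51.612 + 52.012 + 52.302) / 10 = 51.4272
s = sqrt(sum((x - mean)^2)/(n-1)) = 0.89273933
u_A = s / sqrt(n) = 0.89273933 / sqrt(10) = 0.28230896
u_B1 = 0.219 / sqrt(3) = 0.12643971
u_B2 = 0.608 / sqrt(2) = 0.42992092
uc = sqrt(0.28230896^2 + 0.12643971^2 + 0.42992092^2) = 0.52963888
U = k * uc = 3 * 0.52963888
U = 1.5889

1.5889


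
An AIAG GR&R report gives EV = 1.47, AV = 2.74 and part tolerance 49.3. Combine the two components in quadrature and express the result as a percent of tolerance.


GRR = sqrt(EV^2 + AV^2) = sqrt(1.47^2 + 2.74^2) = 3.1094212
%GRR = GRR / tol * 100 = 3.1094212 / 49.3 * 100
%GRR = 6.3071

6.3071


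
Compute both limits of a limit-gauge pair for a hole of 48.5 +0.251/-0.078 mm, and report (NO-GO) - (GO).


GO = nominal - lower_tol (smallest hole = maximum material condition)
GO = 48.5 - 0.078 = 48.422
NO-GO = nominal + upper_tol (largest hole = least material condition)
NO-GO = 48.5 + 0.251 = 48.751
spread = NO-GO - GO = 48.751 - 48.422 = 0.3290

0.3290


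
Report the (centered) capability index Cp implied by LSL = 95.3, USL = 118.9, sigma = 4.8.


Cp = (USL - LSL) / (6 * sigma)
= (118.9 - 95.3) / (6 * 4.8)
= 23.6000 / 28.8000
= 0.8194

0.8194


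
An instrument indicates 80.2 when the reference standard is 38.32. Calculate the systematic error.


Systematic error = measured - true
= 80.2 - 38.32
= 41.8800

41.8800


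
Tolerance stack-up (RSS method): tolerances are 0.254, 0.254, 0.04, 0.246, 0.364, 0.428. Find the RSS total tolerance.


RSS = sqrt(0.254^2 + 0.254^2 + 0.04^2 + 0.246^2 + 0.364^2 + 0.428^2)
= sqrt(0.506828)
= 0.7119

0.7119


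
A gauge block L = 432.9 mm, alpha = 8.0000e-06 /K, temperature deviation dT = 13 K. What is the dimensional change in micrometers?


dL = L * alpha * dT
= 432.9 * 8.0000e-06 * 13
= 0.0450216 mm
dL_um = 0.0450216 * 1000 = 45.0216 um

45.0216


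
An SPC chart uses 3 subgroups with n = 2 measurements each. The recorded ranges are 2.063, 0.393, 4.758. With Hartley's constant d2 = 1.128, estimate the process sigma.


R_bar = (2.063 + 0.393 + 4.758) / 3
R_bar = 7.214 / 3 = 2.4046667
sigma_hat = R_bar / d2 = 2.4046667 / 1.128 = 2.1318

2.1318


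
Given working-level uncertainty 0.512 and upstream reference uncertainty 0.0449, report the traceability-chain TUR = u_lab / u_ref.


TUR = u_lab / u_ref
= 0.512 / 0.0449
= 11.4031

11.4031


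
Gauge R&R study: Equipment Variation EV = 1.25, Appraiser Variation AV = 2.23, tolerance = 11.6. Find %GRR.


GRR = sqrt(EV^2 + AV^2) = sqrt(1.25^2 + 2.23^2) = 2.5564428
%GRR = GRR / tol * 100 = 2.5564428 / 11.6 * 100
%GRR = 22.0383

22.0383


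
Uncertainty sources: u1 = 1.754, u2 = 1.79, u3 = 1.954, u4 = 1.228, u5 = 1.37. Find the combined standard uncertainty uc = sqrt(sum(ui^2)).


uc = sqrt(1.754^2 + 1.79^2 + 1.954^2 + 1.228^2 + 1.37^2)
uc = sqrt(13.483616)
uc = 3.6720

3.6720


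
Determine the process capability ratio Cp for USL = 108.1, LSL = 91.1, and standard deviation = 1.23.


Cp = (USL - LSL) / (6 * sigma)
= (108.1 - 91.1) / (6 * 1.23)
= 17.0000 / 7.3800
= 2.3035

2.3035


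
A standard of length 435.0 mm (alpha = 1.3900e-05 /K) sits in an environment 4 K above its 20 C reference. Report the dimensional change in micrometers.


dL = L * alpha * dT
= 435.0 * 1.3900e-05 * 4
= 0.0241860 mm
dL_um = 0.0241860 * 1000 = 24.1860 um

24.1860


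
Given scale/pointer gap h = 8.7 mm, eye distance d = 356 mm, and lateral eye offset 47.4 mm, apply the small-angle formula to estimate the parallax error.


error = h * offset / d
= 8.7 * 47.4 / 356
= 1.1584

1.1584


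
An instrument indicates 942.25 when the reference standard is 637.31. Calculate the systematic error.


Systematic error = measured - true
= 942.25 - 637.31
= 304.9400

304.9400


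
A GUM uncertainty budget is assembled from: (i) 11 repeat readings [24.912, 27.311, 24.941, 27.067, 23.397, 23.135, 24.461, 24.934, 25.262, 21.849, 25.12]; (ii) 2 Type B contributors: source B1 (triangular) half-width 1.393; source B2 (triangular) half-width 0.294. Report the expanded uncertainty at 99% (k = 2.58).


mean = (24.912 + 27.311 + 24.941 + 27.067 + 23.397 + 23.135 + 24.461 + 24.934 + 25.262 + 21.849 + 25.12) / 11 = 24.76263636
s = sqrt(sum((x - mean)^2)/(n-1)) = 1.5924583
u_A = s / sqrt(n) = 1.5924583 / sqrt(11) = 0.48014424
u_B1 = 1.393 / sqrt(6) = 0.56868987
u_B2 = 0.294 / sqrt(6) = 0.120025
uc = sqrt(0.48014424^2 + 0.56868987^2 + 0.120025^2) = 0.75389168
U = k * uc = 2.58 * 0.75389168
U = 1.9450

1.9450


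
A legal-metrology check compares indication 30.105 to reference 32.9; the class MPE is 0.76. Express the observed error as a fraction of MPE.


e = indication - reference = 30.105 - 32.9 = -2.7950
|e| = 2.7950
ratio = |e| / MPE = 2.7950 / 0.76
ratio = 3.6776

3.6776


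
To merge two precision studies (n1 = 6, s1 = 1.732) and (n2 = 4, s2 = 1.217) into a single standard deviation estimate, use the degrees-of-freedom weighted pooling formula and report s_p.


s_p = sqrt(((n1-1)*s1^2 + (n2-1)*s2^2) / (n1+n2-2))
numerator = (6-1)*1.732^2 + (4-1)*1.217^2 = 14.99912 + 4.443267 = 19.442387
denominator = 6 + 4 - 2 = 8
s_p^2 = 19.442387 / 8 = 2.4302984
s_p = sqrt(2.4302984) = 1.5589

1.5589


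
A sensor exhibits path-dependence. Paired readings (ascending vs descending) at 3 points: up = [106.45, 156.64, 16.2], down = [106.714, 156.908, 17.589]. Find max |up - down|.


|106.45 - 106.714| = 0.2640
|156.64 - 156.908| = 0.2680
|16.2 - 17.589| = 1.3890
hysteresis = max(diffs) = 1.3890

1.3890


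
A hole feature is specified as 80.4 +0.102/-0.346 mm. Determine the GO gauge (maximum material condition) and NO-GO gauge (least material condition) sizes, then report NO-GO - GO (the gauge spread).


GO = nominal - lower_tol (smallest hole = maximum material condition)
GO = 80.4 - 0.346 = 80.054
NO-GO = nominal + upper_tol (largest hole = least material condition)
NO-GO = 80.4 + 0.102 = 80.502
spread = NO-GO - GO = 80.502 - 80.054 = 0.4480

0.4480


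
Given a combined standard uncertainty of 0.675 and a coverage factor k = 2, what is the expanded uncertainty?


U = k * uc
U = 2 * 0.675
U = 1.3500

1.3500


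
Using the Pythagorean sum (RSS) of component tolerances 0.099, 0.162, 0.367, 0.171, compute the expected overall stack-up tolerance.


RSS = sqrt(0.099^2 + 0.162^2 + 0.367^2 + 0.171^2)
= sqrt(0.199975)
= 0.4472

0.4472


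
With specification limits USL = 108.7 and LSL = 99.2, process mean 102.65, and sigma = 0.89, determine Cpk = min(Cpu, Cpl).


Cpu = (USL - mean) / (3*sigma) = (108.7 - 102.65) / (3*0.89) = 2.2659
Cpl = (mean - LSL) / (3*sigma) = (102.65 - 99.2) / (3*0.89) = 1.2921
Cpk = min(Cpu, Cpl) = 1.2921

1.2921


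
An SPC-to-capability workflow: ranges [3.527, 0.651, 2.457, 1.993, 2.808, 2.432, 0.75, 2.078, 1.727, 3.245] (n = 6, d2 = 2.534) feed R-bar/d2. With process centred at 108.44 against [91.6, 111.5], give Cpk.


R_bar = (3.527 + 0.651 + 2.457 + 1.993 + 2.808 + 2.432 + 0.75 + 2.078 + 1.727 + 3.245) / 10 = 2.1668
sigma = R_bar / d2 = 2.1668 / 2.534 = 0.85509077
Cp = (USL - LSL)/(6*sigma) = (111.5 - 91.6)/(6*0.85509077) = 3.8787
Cpu = (111.5 - 108.44)/(3*0.85509077) = 1.1929
Cpl = (108.44 - 91.6)/(3*0.85509077) = 6.5646
Cpk = min(Cpu, Cpl) = 1.1929

1.1929


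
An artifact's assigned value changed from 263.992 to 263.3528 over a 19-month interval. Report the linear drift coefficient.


rate = (v2 - v1) / months
= (263.3528 - 263.992) / 19
= -0.6392 / 19
= -0.0336

-0.0336


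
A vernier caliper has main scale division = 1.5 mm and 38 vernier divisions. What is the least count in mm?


LC = MSD / n_div
= 1.5 / 38
= 0.0395

0.0395


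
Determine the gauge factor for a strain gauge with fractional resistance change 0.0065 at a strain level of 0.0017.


GF = (dR/R) / epsilon
= 0.0065 / 0.0017
= 3.8235

3.8235


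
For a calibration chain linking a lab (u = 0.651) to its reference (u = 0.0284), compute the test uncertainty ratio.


TUR = u_lab / u_ref
= 0.651 / 0.0284
= 22.9225

22.9225


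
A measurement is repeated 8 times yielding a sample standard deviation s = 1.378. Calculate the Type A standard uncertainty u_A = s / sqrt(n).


u_A = s / sqrt(n)
u_A = 1.378 / sqrt(8)
u_A = 1.378 / 2.8284271
u_A = 0.4872

0.4872


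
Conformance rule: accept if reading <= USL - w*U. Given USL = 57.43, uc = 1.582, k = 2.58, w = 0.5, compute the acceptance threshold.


U = k * uc = 2.58 * 1.582 = 4.08156
guard band g = w * U = 0.5 * 4.08156 = 2.04078
AL = USL - g = 57.43 - 2.04078
AL = 55.3892

55.3892


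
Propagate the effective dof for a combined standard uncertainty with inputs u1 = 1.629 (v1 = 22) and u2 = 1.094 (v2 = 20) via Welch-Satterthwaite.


uc = sqrt(u1^2 + u2^2) = sqrt(1.629^2 + 1.094^2) = 1.9622632
v_eff = uc^4 / (u1^4/v1 + u2^4/v2)
= 1.9622632^4 / (1.629^4/22 + 1.094^4/20)
= 14.826172 / 0.39170312
v_eff = 37.8505

37.8505


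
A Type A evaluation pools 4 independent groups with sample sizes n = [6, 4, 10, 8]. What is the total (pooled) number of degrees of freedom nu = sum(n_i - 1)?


nu = sum_i (n_i - 1)
nu = ((6 - 1) + (4 - 1) + (10 - 1) + (8 - 1))
nu = 5 + 3 + 9 + 7
nu = 24

24


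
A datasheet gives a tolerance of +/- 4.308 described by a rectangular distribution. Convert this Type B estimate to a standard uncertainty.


u_B = half_width / sqrt(3)
u_B = 4.308 / 1.7320508
u_B = 2.4872

2.4872


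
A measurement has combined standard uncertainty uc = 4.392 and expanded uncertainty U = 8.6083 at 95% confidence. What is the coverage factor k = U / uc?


k = U / uc
k = 8.6083 / 4.392
k = 1.96

1.96


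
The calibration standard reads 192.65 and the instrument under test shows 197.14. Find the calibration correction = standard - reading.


Correction = standard - reading
= 192.65 - 197.14
= -4.4900

-4.4900


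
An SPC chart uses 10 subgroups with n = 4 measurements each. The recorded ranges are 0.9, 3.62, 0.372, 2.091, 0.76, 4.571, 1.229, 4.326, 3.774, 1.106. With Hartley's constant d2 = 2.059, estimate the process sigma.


R_bar = (0.9 + 3.62 + 0.372 + 2.091 + 0.76 + 4.571 + 1.229 + 4.326 + 3.774 + 1.106) / 10
R_bar = 22.749 / 10 = 2.2749
sigma_hat = R_bar / d2 = 2.2749 / 2.059 = 1.1049

1.1049


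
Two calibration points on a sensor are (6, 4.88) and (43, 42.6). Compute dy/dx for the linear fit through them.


slope = (y2 - y1) / (x2 - x1)
= (42.6 - 4.88) / (43 - 6)
= 37.7200 / 37
= 1.0195

1.0195


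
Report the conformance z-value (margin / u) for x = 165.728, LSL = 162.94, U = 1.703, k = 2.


u = U / k = 1.703 / 2 = 0.8515
margin = |LSL - x| = |162.94 - 165.728| = 2.788
z = margin / u = 2.788 / 0.8515
z = 3.2742

3.2742


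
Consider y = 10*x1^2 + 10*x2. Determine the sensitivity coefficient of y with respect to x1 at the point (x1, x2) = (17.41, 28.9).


y = 10*x1^2 + 10*x2
dy/dx1 = 2*10*x1
Evaluate at x1 = 17.41: c1 = 20 * 17.41
c1 = 348.2000

348.2000


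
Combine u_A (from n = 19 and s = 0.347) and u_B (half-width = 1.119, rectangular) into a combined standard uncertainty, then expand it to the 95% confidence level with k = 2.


u_A = s / sqrt(n) = 0.347 / sqrt(19) = 0.07960726
u_B = half_width / sqrt(3) = 1.119 / sqrt(3) = 0.64605495
uc = sqrt(u_A^2 + u_B^2) = sqrt(0.07960726^2 + 0.64605495^2) = 0.6509411
U = k * uc = 2 * 0.6509411
U = 1.3019

1.3019


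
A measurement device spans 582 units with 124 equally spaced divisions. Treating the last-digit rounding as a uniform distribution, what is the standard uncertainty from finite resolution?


resolution = range / divisions
resolution = 582 / 124 = 4.6935484
u_res = resolution / (2*sqrt(3))
u_res = 4.6935484 / 3.4641016
u_res = 1.3549

1.3549


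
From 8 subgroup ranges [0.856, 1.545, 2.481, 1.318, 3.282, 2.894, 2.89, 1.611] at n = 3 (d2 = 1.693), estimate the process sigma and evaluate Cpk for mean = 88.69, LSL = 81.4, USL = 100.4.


R_bar = (0.856 + 1.545 + 2.481 + 1.318 + 3.282 + 2.894 + 2.89 + 1.611) / 8 = 2.109625
sigma = R_bar / d2 = 2.109625 / 1.693 = 1.2460868
Cp = (USL - LSL)/(6*sigma) = (100.4 - 81.4)/(6*1.2460868) = 2.5413
Cpu = (100.4 - 88.69)/(3*1.2460868) = 3.1325
Cpl = (88.69 - 81.4)/(3*1.2460868) = 1.9501
Cpk = min(Cpu, Cpl) = 1.9501

1.9501


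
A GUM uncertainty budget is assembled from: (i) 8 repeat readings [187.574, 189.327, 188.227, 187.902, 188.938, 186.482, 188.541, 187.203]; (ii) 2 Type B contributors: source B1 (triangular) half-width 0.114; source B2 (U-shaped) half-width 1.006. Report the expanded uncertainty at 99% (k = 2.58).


mean = (187.574 + 189.327 + 188.227 + 187.902 + 188.938 + 186.482 + 188.541 + 187.203) / 8 = 188.02425
s = sqrt(sum((x - mean)^2)/(n-1)) = 0.9343364
u_A = s / sqrt(n) = 0.9343364 / sqrt(8) = 0.3303378
u_B1 = 0.114 / sqrt(6) = 0.046540305
u_B2 = 1.006 / sqrt(2) = 0.71134942
uc = sqrt(0.3303378^2 + 0.046540305^2 + 0.71134942^2) = 0.78568891
U = k * uc = 2.58 * 0.78568891
U = 2.0271

2.0271


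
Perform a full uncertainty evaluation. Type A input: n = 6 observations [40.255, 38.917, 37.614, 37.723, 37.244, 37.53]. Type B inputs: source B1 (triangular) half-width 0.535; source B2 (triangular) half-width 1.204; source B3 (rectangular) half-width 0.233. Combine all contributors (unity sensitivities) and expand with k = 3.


mean = (40.255 + 38.917 + 37.614 + 37.723 + 37.244 + 37.53) / 6 = 38.21383333
s = sqrt(sum((x - mean)^2)/(n-1)) = 1.1549655
u_A = s / sqrt(n) = 1.1549655 / sqrt(6) = 0.47151269
u_B1 = 0.535 / sqrt(6) = 0.21841284
u_B2 = 1.204 / sqrt(6) = 0.49153094
u_B3 = 0.233 / sqrt(3) = 0.13452261
uc = sqrt(0.47151269^2 + 0.21841284^2 + 0.49153094^2 + 0.13452261^2) = 0.72782373
U = k * uc = 3 * 0.72782373
U = 2.1835

2.1835


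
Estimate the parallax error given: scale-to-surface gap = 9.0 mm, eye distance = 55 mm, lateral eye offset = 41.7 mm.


error = h * offset / d
= 9.0 * 41.7 / 55
= 6.8236

6.8236


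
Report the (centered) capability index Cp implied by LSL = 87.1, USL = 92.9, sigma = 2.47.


Cp = (USL - LSL) / (6 * sigma)
= (92.9 - 87.1) / (6 * 2.47)
= 5.8000 / 14.8200
= 0.3914

0.3914


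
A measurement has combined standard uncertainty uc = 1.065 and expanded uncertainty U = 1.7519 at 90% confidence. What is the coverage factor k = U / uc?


k = U / uc
k = 1.7519 / 1.065
k = 1.645

1.645


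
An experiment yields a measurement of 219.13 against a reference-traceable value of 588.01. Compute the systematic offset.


Systematic error = measured - true
= 219.13 - 588.01
= -368.8800

-368.8800


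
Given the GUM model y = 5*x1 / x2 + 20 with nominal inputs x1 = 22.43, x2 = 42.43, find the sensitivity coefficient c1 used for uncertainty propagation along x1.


y = 5*x1 / x2 + 20
dy/dx1 = 5/x2
Evaluate at x2 = 42.43: c1 = 5 / 42.43
c1 = 0.1178

0.1178


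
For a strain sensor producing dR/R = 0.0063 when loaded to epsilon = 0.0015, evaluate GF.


GF = (dR/R) / epsilon
= 0.0063 / 0.0015
= 4.2000

4.2000


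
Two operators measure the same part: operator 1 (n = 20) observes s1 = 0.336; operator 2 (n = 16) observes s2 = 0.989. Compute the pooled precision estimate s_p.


s_p = sqrt(((n1-1)*s1^2 + (n2-1)*s2^2) / (n1+n2-2))
numerator = (20-1)*0.336^2 + (16-1)*0.989^2 = 2.145024 + 14.671815 = 16.816839
denominator = 20 + 16 - 2 = 34
s_p^2 = 16.816839 / 34 = 0.49461291
s_p = sqrt(0.49461291) = 0.7033

0.7033


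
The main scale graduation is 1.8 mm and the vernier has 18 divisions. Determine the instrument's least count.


LC = MSD / n_div
= 1.8 / 18
= 0.1000

0.1000


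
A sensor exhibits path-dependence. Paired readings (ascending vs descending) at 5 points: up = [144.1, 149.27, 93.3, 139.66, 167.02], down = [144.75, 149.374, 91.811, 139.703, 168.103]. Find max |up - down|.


|144.1 - 144.75| = 0.6500
|149.27 - 149.374| = 0.1040
|93.3 - 91.811| = 1.4890
|139.66 - 139.703| = 0.0430
|167.02 - 168.103| = 1.0830
hysteresis = max(diffs) = 1.4890

1.4890


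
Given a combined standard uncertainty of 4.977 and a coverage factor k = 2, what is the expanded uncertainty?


U = k * uc
U = 2 * 4.977
U = 9.9540

9.9540


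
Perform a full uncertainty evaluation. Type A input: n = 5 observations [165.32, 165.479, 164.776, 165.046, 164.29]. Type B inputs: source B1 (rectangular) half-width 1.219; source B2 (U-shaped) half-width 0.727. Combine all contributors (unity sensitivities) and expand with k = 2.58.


mean = (165.32 + 165.479 + 164.776 + 165.046 + 164.29) / 5 = 164.9822
s = sqrt(sum((x - mean)^2)/(n-1)) = 0.47081015
u_A = s / sqrt(n) = 0.47081015 / sqrt(5) = 0.2105527
u_B1 = 1.219 / sqrt(3) = 0.70378998
u_B2 = 0.727 / sqrt(2) = 0.51406663
uc = sqrt(0.2105527^2 + 0.70378998^2 + 0.51406663^2) = 0.89661434
U = k * uc = 2.58 * 0.89661434
U = 2.3133

2.3133


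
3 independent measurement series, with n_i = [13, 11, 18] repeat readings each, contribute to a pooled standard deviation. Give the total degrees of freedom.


nu = sum_i (n_i - 1)
nu = ((13 - 1) + (11 - 1) + (18 - 1))
nu = 12 + 10 + 17
nu = 39

39


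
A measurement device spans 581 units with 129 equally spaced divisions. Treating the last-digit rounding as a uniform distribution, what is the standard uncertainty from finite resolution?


resolution = range / divisions
resolution = 581 / 129 = 4.503876
u_res = resolution / (2*sqrt(3))
u_res = 4.503876 / 3.4641016
u_res = 1.3002

1.3002


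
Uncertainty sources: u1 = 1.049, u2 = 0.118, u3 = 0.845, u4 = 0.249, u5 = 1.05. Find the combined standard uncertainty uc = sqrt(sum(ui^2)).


uc = sqrt(1.049^2 + 0.118^2 + 0.845^2 + 0.249^2 + 1.05^2)
uc = sqrt(2.992851)
uc = 1.7300

1.7300


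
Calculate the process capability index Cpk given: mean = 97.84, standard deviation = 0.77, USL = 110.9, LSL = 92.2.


Cpu = (USL - mean) / (3*sigma) = (110.9 - 97.84) / (3*0.77) = 5.6537
Cpl = (mean - LSL) / (3*sigma) = (97.84 - 92.2) / (3*0.77) = 2.4416
Cpk = min(Cpu, Cpl) = 2.4416

2.4416


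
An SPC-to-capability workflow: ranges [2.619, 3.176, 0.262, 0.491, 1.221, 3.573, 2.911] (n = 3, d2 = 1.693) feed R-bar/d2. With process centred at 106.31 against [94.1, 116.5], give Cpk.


R_bar = (2.619 + 3.176 + 0.262 + 0.491 + 1.221 + 3.573 + 2.911) / 7 = 2.0361429
sigma = R_bar / d2 = 2.0361429 / 1.693 = 1.2026833
Cp = (USL - LSL)/(6*sigma) = (116.5 - 94.1)/(6*1.2026833) = 3.1042
Cpu = (116.5 - 106.31)/(3*1.2026833) = 2.8242
Cpl = (106.31 - 94.1)/(3*1.2026833) = 3.3841
Cpk = min(Cpu, Cpl) = 2.8242

2.8242


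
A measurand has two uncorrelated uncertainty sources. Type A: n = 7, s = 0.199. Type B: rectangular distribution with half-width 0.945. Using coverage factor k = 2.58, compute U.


u_A = s / sqrt(n) = 0.199 / sqrt(7) = 0.07521493
u_B = half_width / sqrt(3) = 0.945 / sqrt(3) = 0.545596
uc = sqrt(u_A^2 + u_B^2) = sqrt(0.07521493^2 + 0.545596^2) = 0.5507561
U = k * uc = 2.58 * 0.5507561
U = 1.4210

1.4210


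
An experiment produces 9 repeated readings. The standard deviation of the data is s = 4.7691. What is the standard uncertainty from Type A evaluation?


u_A = s / sqrt(n)
u_A = 4.7691 / sqrt(9)
u_A = 4.7691 / 3
u_A = 1.5897

1.5897


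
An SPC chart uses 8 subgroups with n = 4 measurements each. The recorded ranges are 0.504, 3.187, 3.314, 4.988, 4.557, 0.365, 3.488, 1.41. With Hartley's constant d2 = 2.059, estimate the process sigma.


R_bar = (0.504 + 3.187 + 3.314 + 4.988 + 4.557 + 0.365 + 3.488 + 1.41) / 8
R_bar = 21.813 / 8 = 2.726625
sigma_hat = R_bar / d2 = 2.726625 / 2.059 = 1.3242

1.3242


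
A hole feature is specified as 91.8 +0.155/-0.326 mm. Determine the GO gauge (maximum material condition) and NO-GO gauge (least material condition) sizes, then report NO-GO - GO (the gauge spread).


GO = nominal - lower_tol (smallest hole = maximum material condition)
GO = 91.8 - 0.326 = 91.474
NO-GO = nominal + upper_tol (largest hole = least material condition)
NO-GO = 91.8 + 0.155 = 91.955
spread = NO-GO - GO = 91.955 - 91.474 = 0.4810

0.4810


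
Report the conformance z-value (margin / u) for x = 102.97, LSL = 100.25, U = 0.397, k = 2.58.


u = U / k = 0.397 / 2.58 = 0.15387597
margin = |LSL - x| = |100.25 - 102.97| = 2.72
z = margin / u = 2.72 / 0.15387597
z = 17.6766

17.6766


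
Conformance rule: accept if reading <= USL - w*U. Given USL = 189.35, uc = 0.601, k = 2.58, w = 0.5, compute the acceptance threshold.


U = k * uc = 2.58 * 0.601 = 1.55058
guard band g = w * U = 0.5 * 1.55058 = 0.77529
AL = USL - g = 189.35 - 0.77529
AL = 188.5747

188.5747


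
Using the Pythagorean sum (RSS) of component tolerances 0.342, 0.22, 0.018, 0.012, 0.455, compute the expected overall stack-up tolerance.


RSS = sqrt(0.342^2 + 0.22^2 + 0.018^2 + 0.012^2 + 0.455^2)
= sqrt(0.372857)
= 0.6106

0.6106


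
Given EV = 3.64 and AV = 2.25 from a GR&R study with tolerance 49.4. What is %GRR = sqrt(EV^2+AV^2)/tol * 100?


GRR = sqrt(EV^2 + AV^2) = sqrt(3.64^2 + 2.25^2) = 4.279264
%GRR = GRR / tol * 100 = 4.279264 / 49.4 * 100
%GRR = 8.6625

8.6625


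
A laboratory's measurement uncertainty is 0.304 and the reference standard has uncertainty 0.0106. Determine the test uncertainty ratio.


TUR = u_lab / u_ref
= 0.304 / 0.0106
= 28.6792

28.6792


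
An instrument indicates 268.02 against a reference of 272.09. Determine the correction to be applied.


Correction = standard - reading
= 272.09 - 268.02
= 4.0700

4.0700
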